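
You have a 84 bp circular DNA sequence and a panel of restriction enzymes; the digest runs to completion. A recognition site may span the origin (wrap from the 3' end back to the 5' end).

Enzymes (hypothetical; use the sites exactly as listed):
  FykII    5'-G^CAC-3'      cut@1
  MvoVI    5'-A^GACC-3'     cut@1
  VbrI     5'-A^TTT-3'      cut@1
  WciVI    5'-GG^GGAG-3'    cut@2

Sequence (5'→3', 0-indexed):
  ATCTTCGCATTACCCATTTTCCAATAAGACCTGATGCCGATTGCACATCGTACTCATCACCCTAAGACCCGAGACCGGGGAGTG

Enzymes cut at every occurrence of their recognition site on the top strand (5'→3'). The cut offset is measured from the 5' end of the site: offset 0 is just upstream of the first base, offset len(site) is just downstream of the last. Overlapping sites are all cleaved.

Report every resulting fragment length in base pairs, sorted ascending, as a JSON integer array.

Scan for sites:
  FykII GCAC/1: at [42] ⇒ [43]
  MvoVI AGACC/1: at [26, 64, 71] ⇒ [27, 65, 72]
  VbrI ATTT/1: at [15] ⇒ [16]
  WciVI GGGGAG/2: at [76] ⇒ [78]

Pooled cuts: [16, 27, 43, 65, 72, 78]

Fragments:
  16→27: 11 bp
  27→43: 16 bp
  43→65: 22 bp
  65→72: 7 bp
  72→78: 6 bp
  78→16 (wrap): 84-78+16 = 22 bp

[6,7,11,16,22,22]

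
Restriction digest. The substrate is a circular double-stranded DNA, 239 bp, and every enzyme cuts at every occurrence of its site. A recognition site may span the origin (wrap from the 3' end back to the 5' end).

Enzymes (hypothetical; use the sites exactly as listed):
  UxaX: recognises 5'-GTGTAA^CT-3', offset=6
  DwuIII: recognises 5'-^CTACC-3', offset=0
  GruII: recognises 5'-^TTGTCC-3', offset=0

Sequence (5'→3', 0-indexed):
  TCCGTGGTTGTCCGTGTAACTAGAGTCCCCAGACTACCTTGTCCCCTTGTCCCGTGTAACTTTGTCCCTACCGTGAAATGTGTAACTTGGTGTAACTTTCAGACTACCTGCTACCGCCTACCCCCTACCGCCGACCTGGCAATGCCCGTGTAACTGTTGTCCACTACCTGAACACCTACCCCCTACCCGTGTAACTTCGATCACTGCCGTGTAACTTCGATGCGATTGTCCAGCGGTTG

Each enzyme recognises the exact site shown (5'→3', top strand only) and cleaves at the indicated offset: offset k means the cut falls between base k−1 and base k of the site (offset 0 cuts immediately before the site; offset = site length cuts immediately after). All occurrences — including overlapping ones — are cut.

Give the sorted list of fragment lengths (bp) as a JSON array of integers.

[2,3,5,6,7,7,7,7,7,8,8,10,10,11,11,12,12,12,13,14,18,20,29]

Site scan:
  UxaX GTGTAACT/6: at [13, 53, 79, 89, 147, 188, 208] ⇒ [19, 59, 85, 95, 153, 194, 214]
  DwuIII CTACC/0: at [33, 67, 103, 110, 117, 124, 163, 175, 182] ⇒ [33, 67, 103, 110, 117, 124, 163, 175, 182]
  GruII TTGTCC/0: at [7, 38, 46, 61, 156, 225, 236] ⇒ [7, 38, 46, 61, 156, 225, 236]

Pooled cuts: [7, 19, 33, 38, 46, 59, 61, 67, 85, 95, 103, 110, 117, 124, 153, 156, 163, 175, 182, 194, 214, 225, 236]

Fragments:
  7→19: 12 bp
  19→33: 14 bp
  33→38: 5 bp
  38→46: 8 bp
  46→59: 13 bp
  59→61: 2 bp
  61→67: 6 bp
  67→85: 18 bp
  85→95: 10 bp
  95→103: 8 bp
  103→110: 7 bp
  110→117: 7 bp
  117→124: 7 bp
  124→153: 29 bp
  153→156: 3 bp
  156→163: 7 bp
  163→175: 12 bp
  175→182: 7 bp
  182→194: 12 bp
  194→214: 20 bp
  214→225: 11 bp
  225→236: 11 bp
  236→7 (wrap): 239-236+7 = 10 bp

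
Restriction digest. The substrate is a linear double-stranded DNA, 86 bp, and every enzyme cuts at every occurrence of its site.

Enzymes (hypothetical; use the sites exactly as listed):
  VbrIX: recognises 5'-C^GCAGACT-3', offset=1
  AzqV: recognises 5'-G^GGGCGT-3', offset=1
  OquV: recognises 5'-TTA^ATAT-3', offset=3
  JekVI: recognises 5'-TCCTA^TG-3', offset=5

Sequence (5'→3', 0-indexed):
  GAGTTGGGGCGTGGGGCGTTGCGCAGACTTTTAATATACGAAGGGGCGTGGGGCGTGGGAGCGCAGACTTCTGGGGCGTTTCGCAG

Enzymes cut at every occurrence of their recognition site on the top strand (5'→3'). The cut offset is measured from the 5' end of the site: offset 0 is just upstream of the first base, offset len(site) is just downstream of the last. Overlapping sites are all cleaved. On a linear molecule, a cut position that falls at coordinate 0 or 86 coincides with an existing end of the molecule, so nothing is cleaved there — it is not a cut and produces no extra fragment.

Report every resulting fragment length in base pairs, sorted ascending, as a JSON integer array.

[6,7,7,9,10,11,11,12,13]

Per-enzyme occurrences:
  VbrIX (CGCAGACT, off=1): starts [21, 61] → cuts [22, 62]
  AzqV (GGGGCGT, off=1): starts [5, 12, 42, 49, 72] → cuts [6, 13, 43, 50, 73]
  OquV (TTAATAT, off=3): starts [30] → cuts [33]
  JekVI (TCCTATG, off=5): no sites

Pooled cuts: [6, 13, 22, 33, 43, 50, 62, 73]

Fragment lengths:
  [0,6): 6 bp
  [6,13): 7 bp
  [13,22): 9 bp
  [22,33): 11 bp
  [33,43): 10 bp
  [43,50): 7 bp
  [50,62): 12 bp
  [62,73): 11 bp
  [73,86): 13 bp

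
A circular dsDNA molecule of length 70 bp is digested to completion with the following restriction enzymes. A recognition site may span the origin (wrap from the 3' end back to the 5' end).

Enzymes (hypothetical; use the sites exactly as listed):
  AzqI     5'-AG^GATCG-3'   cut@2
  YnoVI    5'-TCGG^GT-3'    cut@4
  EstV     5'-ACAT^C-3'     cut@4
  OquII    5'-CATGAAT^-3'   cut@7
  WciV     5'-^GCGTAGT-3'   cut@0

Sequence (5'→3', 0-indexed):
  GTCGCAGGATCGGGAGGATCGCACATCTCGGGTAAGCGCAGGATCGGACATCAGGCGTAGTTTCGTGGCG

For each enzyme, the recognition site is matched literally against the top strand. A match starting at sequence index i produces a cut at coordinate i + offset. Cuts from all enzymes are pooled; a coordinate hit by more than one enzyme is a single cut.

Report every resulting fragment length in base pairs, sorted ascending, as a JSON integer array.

[3,5,9,10,10,10,23]

Per-enzyme occurrences:
  AzqI AGGATCG/2: at [5, 14, 39] ⇒ [7, 16, 41]
  YnoVI TCGGGT/4: at [27] ⇒ [31]
  EstV ACATC/4: at [22, 47] ⇒ [26, 51]
  OquII (CATGAAT, off=7): no sites
  WciV GCGTAGT/0: at [54] ⇒ [54]

All cut coordinates (distinct, sorted): [7, 16, 26, 31, 41, 51, 54]

Fragments:
  7→16: 9 bp
  16→26: 10 bp
  26→31: 5 bp
  31→41: 10 bp
  41→51: 10 bp
  51→54: 3 bp
  54→7 (wrap): 70-54+7 = 23 bp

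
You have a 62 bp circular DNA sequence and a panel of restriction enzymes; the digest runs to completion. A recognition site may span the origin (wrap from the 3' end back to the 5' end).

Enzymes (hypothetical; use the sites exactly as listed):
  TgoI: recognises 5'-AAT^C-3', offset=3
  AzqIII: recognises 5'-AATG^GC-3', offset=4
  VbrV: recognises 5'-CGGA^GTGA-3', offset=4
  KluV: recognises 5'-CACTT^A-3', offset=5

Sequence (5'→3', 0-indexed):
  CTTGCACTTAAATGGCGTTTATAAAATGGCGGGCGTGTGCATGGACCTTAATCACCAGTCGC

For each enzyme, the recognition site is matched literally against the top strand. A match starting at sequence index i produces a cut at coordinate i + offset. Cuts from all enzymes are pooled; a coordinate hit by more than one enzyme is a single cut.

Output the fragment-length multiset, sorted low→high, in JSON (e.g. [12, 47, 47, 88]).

Site scan:
  TgoI (AATC, off=3): starts [49] → cuts [52]
  AzqIII (AATGGC, off=4): starts [10, 24] → cuts [14, 28]
  VbrV (CGGAGTGA, off=4): no sites
  KluV (CACTTA, off=5): starts [4] → cuts [9]

All cut coordinates (distinct, sorted): [9, 14, 28, 52]

Fragments:
  9→14: 5 bp
  14→28: 14 bp
  28→52: 24 bp
  52→9 (wrap): 62-52+9 = 19 bp

[5,14,19,24]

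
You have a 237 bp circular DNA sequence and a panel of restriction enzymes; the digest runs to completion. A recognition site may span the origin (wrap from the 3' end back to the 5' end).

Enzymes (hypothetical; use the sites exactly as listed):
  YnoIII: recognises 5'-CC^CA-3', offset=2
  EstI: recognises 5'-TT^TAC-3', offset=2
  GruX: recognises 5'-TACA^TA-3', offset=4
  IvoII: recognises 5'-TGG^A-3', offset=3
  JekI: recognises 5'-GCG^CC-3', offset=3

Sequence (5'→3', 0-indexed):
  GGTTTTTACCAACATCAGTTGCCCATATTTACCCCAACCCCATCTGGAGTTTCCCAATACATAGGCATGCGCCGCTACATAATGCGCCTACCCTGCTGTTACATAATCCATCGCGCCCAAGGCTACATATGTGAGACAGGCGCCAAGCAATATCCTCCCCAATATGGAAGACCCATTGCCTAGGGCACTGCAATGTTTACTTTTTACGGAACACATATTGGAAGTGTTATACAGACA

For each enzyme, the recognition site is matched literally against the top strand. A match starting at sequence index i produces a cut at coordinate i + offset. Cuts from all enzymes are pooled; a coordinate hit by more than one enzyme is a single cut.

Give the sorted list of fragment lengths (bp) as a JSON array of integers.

[2,5,6,6,6,7,7,7,7,7,8,8,10,10,12,15,17,17,17,17,22,24]

Per-enzyme occurrences:
  YnoIII CCCA/2: at [21, 32, 38, 52, 115, 157, 171] ⇒ [23, 34, 40, 54, 117, 159, 173]
  EstI TTTAC/2: at [4, 27, 195, 202] ⇒ [6, 29, 197, 204]
  GruX TACATA/4: at [57, 75, 99, 123] ⇒ [61, 79, 103, 127]
  IvoII TGGA/3: at [44, 164, 218] ⇒ [47, 167, 221]
  JekI GCGCC/3: at [68, 83, 112, 139] ⇒ [71, 86, 115, 142]

All cut coordinates (distinct, sorted): [6, 23, 29, 34, 40, 47, 54, 61, 71, 79, 86, 103, 115, 117, 127, 142, 159, 167, 173, 197, 204, 221]

Fragments:
  6→23: 17 bp
  23→29: 6 bp
  29→34: 5 bp
  34→40: 6 bp
  40→47: 7 bp
  47→54: 7 bp
  54→61: 7 bp
  61→71: 10 bp
  71→79: 8 bp
  79→86: 7 bp
  86→103: 17 bp
  103→115: 12 bp
  115→117: 2 bp
  117→127: 10 bp
  127→142: 15 bp
  142→159: 17 bp
  159→167: 8 bp
  167→173: 6 bp
  173→197: 24 bp
  197→204: 7 bp
  204→221: 17 bp
  221→6 (wrap): 237-221+6 = 22 bp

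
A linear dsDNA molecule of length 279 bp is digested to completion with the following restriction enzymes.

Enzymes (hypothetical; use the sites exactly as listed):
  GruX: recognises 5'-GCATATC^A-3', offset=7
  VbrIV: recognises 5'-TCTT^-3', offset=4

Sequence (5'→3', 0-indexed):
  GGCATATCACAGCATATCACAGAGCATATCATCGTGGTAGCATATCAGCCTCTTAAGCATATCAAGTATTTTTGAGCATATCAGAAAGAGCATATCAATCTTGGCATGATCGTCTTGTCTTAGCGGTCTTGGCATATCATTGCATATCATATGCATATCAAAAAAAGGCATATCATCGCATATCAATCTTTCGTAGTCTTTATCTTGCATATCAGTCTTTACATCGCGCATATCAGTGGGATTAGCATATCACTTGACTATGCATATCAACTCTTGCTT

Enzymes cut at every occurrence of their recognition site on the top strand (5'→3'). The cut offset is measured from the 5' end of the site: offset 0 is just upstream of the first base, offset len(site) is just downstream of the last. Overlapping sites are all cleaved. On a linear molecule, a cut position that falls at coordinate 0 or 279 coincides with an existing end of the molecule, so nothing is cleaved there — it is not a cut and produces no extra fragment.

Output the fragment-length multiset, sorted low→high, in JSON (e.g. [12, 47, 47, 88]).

[4,5,6,6,6,6,7,7,8,8,8,9,9,10,10,10,10,11,12,14,14,15,15,16,17,17,19]

Per-enzyme occurrences:
  GruX GCATATCA/7: at [1, 11, 23, 39, 56, 75, 89, 131, 141, 152, 167, 177, 206, 227, 244, 261] ⇒ [8, 18, 30, 46, 63, 82, 96, 138, 148, 159, 174, 184, 213, 234, 251, 268]
  VbrIV TCTT/4: at [50, 98, 112, 117, 126, 186, 196, 202, 215, 271] ⇒ [54, 102, 116, 121, 130, 190, 200, 206, 219, 275]

All cut coordinates (distinct, sorted): [8, 18, 30, 46, 54, 63, 82, 96, 102, 116, 121, 130, 138, 148, 159, 174, 184, 190, 200, 206, 213, 219, 234, 251, 268, 275]

Fragment lengths:
  [0,8): 8 bp
  [8,18): 10 bp
  [18,30): 12 bp
  [30,46): 16 bp
  [46,54): 8 bp
  [54,63): 9 bp
  [63,82): 19 bp
  [82,96): 14 bp
  [96,102): 6 bp
  [102,116): 14 bp
  [116,121): 5 bp
  [121,130): 9 bp
  [130,138): 8 bp
  [138,148): 10 bp
  [148,159): 11 bp
  [159,174): 15 bp
  [174,184): 10 bp
  [184,190): 6 bp
  [190,200): 10 bp
  [200,206): 6 bp
  [206,213): 7 bp
  [213,219): 6 bp
  [219,234): 15 bp
  [234,251): 17 bp
  [251,268): 17 bp
  [268,275): 7 bp
  [275,279): 4 bp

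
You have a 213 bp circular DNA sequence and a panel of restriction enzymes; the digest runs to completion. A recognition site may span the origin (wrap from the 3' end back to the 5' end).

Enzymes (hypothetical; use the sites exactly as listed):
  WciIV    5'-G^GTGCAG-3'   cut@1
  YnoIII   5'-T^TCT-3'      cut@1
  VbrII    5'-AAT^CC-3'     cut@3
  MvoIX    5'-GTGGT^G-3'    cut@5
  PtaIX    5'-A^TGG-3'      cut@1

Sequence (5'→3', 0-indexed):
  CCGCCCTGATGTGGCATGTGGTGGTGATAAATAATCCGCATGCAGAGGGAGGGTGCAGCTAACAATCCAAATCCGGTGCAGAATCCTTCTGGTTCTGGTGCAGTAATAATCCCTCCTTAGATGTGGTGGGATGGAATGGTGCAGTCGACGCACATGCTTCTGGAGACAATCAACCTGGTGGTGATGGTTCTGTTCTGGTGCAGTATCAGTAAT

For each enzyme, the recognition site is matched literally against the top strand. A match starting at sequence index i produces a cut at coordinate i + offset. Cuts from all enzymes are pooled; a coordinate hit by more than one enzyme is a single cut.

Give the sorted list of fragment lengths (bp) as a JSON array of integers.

[2,2,3,3,3,4,4,4,4,5,5,6,6,9,10,13,14,16,17,17,20,22,24]

Scan for sites:
  WciIV GGTGCAG/1: at [51, 74, 96, 137, 196] ⇒ [52, 75, 97, 138, 197]
  YnoIII TTCT/1: at [86, 92, 157, 187, 192] ⇒ [87, 93, 158, 188, 193]
  VbrII AATCC/3: at [32, 63, 69, 81, 107, 210] ⇒ [0, 35, 66, 72, 84, 110]
  MvoIX GTGGTG/5: at [17, 20, 122, 177] ⇒ [22, 25, 127, 182]
  PtaIX ATGG/1: at [130, 135, 183] ⇒ [131, 136, 184]

All cut coordinates (distinct, sorted): [0, 22, 25, 35, 52, 66, 72, 75, 84, 87, 93, 97, 110, 127, 131, 136, 138, 158, 182, 184, 188, 193, 197]

Fragment lengths:
  0→22: 22 bp
  22→25: 3 bp
  25→35: 10 bp
  35→52: 17 bp
  52→66: 14 bp
  66→72: 6 bp
  72→75: 3 bp
  75→84: 9 bp
  84→87: 3 bp
  87→93: 6 bp
  93→97: 4 bp
  97→110: 13 bp
  110→127: 17 bp
  127→131: 4 bp
  131→136: 5 bp
  136→138: 2 bp
  138→158: 20 bp
  158→182: 24 bp
  182→184: 2 bp
  184→188: 4 bp
  188→193: 5 bp
  193→197: 4 bp
  197→0 (wrap): 213-197+0 = 16 bp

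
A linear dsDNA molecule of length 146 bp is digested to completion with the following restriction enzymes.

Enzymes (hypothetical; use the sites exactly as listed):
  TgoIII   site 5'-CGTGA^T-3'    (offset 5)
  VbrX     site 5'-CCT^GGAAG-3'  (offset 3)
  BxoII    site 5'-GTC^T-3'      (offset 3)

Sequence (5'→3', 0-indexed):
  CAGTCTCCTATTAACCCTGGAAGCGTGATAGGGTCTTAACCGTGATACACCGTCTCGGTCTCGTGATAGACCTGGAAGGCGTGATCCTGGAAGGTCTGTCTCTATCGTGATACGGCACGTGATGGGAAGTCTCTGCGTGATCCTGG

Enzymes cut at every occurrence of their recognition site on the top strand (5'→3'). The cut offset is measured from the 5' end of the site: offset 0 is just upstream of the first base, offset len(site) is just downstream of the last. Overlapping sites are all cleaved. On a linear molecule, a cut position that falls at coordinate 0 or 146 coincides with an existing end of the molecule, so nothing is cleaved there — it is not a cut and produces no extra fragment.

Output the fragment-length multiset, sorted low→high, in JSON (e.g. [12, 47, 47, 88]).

Scan for sites:
  TgoIII CGTGAT/5: at [23, 40, 61, 79, 105, 117, 135] ⇒ [28, 45, 66, 84, 110, 122, 140]
  VbrX CCTGGAAG/3: at [15, 70, 85] ⇒ [18, 73, 88]
  BxoII GTCT/3: at [2, 32, 51, 57, 93, 97, 128] ⇒ [5, 35, 54, 60, 96, 100, 131]

Pooled cuts: [5, 18, 28, 35, 45, 54, 60, 66, 73, 84, 88, 96, 100, 110, 122, 131, 140]

Fragment lengths:
  [0,5): 5 bp
  [5,18): 13 bp
  [18,28): 10 bp
  [28,35): 7 bp
  [35,45): 10 bp
  [45,54): 9 bp
  [54,60): 6 bp
  [60,66): 6 bp
  [66,73): 7 bp
  [73,84): 11 bp
  [84,88): 4 bp
  [88,96): 8 bp
  [96,100): 4 bp
  [100,110): 10 bp
  [110,122): 12 bp
  [122,131): 9 bp
  [131,140): 9 bp
  [140,146): 6 bp

[4,4,5,6,6,6,7,7,8,9,9,9,10,10,10,11,12,13]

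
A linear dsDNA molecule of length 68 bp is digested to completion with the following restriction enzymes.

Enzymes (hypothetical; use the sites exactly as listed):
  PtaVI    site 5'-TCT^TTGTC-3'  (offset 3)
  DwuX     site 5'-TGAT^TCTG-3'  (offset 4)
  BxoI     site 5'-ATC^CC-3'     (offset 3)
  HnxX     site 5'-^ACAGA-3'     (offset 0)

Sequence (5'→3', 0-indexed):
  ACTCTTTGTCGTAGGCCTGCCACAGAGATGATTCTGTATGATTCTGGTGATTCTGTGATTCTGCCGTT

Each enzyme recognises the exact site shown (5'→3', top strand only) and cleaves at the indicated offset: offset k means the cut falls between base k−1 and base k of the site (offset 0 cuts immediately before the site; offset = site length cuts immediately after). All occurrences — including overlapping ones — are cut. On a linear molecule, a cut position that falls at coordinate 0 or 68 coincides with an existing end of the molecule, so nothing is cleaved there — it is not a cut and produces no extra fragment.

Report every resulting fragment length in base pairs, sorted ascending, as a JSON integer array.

Site scan:
  PtaVI TCTTTGTC/3: at [2] ⇒ [5]
  DwuX TGATTCTG/4: at [28, 38, 47, 55] ⇒ [32, 42, 51, 59]
  BxoI (ATCCC, off=3): no sites
  HnxX ACAGA/0: at [21] ⇒ [21]

Pooled cuts: [5, 21, 32, 42, 51, 59]

Fragment lengths:
  [0,5): 5 bp
  [5,21): 16 bp
  [21,32): 11 bp
  [32,42): 10 bp
  [42,51): 9 bp
  [51,59): 8 bp
  [59,68): 9 bp

[5,8,9,9,10,11,16]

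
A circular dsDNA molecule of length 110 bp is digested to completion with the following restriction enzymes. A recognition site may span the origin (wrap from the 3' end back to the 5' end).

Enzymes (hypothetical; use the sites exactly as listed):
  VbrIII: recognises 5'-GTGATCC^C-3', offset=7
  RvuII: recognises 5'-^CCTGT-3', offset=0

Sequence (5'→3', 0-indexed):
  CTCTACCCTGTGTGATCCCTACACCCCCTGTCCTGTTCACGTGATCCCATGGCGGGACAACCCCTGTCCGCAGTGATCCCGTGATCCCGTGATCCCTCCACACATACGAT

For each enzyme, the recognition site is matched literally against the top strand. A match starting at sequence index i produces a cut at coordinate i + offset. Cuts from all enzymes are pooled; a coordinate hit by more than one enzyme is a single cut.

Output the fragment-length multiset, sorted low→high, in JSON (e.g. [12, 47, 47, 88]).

Scan for sites:
  VbrIII (GTGATCCC, off=7): starts [11, 40, 72, 80, 88] → cuts [18, 47, 79, 87, 95]
  RvuII (CCTGT, off=0): starts [6, 26, 31, 62] → cuts [6, 26, 31, 62]

Pooled cuts: [6, 18, 26, 31, 47, 62, 79, 87, 95]

Fragments:
  6→18: 12 bp
  18→26: 8 bp
  26→31: 5 bp
  31→47: 16 bp
  47→62: 15 bp
  62→79: 17 bp
  79→87: 8 bp
  87→95: 8 bp
  95→6 (wrap): 110-95+6 = 21 bp

[5,8,8,8,12,15,16,17,21]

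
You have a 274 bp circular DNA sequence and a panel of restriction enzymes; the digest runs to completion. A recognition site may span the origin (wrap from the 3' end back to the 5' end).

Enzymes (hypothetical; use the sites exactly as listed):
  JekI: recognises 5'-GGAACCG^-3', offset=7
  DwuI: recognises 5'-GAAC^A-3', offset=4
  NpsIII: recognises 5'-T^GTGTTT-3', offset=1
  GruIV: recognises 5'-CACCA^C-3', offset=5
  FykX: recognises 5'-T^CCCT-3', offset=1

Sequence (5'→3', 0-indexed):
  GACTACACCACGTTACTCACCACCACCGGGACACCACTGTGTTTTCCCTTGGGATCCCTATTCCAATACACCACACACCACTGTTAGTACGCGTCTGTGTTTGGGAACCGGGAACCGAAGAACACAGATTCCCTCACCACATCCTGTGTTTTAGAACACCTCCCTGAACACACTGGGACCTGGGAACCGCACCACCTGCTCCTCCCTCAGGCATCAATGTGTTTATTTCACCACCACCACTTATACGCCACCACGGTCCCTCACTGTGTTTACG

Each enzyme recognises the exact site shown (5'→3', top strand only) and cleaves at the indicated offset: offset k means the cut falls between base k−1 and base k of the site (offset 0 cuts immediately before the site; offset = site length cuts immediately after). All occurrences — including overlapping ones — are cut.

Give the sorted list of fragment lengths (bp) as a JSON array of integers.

Per-enzyme occurrences:
  JekI (GGAACCG, off=7): starts [103, 110, 182] → cuts [110, 117, 189]
  DwuI (GAACA, off=4): starts [119, 153, 165] → cuts [123, 157, 169]
  NpsIII (TGTGTTT, off=1): starts [37, 95, 144, 217, 264] → cuts [38, 96, 145, 218, 265]
  GruIV (CACCAC, off=5): starts [5, 17, 20, 31, 68, 75, 134, 189, 228, 231, 234, 248] → cuts [10, 22, 25, 36, 73, 80, 139, 194, 233, 236, 239, 253]
  FykX (TCCCT, off=1): starts [44, 54, 129, 160, 202, 256] → cuts [45, 55, 130, 161, 203, 257]

All cut coordinates (distinct, sorted): [10, 22, 25, 36, 38, 45, 55, 73, 80, 96, 110, 117, 123, 130, 139, 145, 157, 161, 169, 189, 194, 203, 218, 233, 236, 239, 253, 257, 265]

Fragment lengths:
  10→22: 12 bp
  22→25: 3 bp
  25→36: 11 bp
  36→38: 2 bp
  38→45: 7 bp
  45→55: 10 bp
  55→73: 18 bp
  73→80: 7 bp
  80→96: 16 bp
  96→110: 14 bp
  110→117: 7 bp
  117→123: 6 bp
  123→130: 7 bp
  130→139: 9 bp
  139→145: 6 bp
  145→157: 12 bp
  157→161: 4 bp
  161→169: 8 bp
  169→189: 20 bp
  189→194: 5 bp
  194→203: 9 bp
  203→218: 15 bp
  218→233: 15 bp
  233→236: 3 bp
  236→239: 3 bp
  239→253: 14 bp
  253→257: 4 bp
  257→265: 8 bp
  265→10 (wrap): 274-265+10 = 19 bp

[2,3,3,3,4,4,5,6,6,7,7,7,7,8,8,9,9,10,11,12,12,14,14,15,15,16,18,19,20]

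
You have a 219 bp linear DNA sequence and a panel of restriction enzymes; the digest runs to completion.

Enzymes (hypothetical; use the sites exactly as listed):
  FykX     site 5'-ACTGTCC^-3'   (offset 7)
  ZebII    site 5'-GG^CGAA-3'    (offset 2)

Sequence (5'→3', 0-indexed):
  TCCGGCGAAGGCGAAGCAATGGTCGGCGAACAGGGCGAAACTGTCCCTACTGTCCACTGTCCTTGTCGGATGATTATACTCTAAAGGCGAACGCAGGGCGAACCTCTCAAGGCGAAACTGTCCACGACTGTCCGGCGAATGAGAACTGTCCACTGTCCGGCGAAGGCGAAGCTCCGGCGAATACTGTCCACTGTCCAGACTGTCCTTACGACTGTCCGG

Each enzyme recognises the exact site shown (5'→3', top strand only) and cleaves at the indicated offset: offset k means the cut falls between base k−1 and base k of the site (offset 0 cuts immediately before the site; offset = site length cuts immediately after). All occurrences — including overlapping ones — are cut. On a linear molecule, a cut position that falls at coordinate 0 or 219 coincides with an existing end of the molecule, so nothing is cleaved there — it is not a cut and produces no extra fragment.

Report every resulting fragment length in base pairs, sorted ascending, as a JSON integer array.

Per-enzyme occurrences:
  FykX (ACTGTCC, off=7): starts [39, 48, 55, 116, 126, 144, 151, 182, 189, 198, 210] → cuts [46, 55, 62, 123, 133, 151, 158, 189, 196, 205, 217]
  ZebII (GGCGAA, off=2): starts [3, 9, 24, 33, 85, 96, 110, 133, 158, 164, 175] → cuts [5, 11, 26, 35, 87, 98, 112, 135, 160, 166, 177]

Pooled cuts: [5, 11, 26, 35, 46, 55, 62, 87, 98, 112, 123, 133, 135, 151, 158, 160, 166, 177, 189, 196, 205, 217]

Fragment lengths:
  [0,5): 5 bp
  [5,11): 6 bp
  [11,26): 15 bp
  [26,35): 9 bp
  [35,46): 11 bp
  [46,55): 9 bp
  [55,62): 7 bp
  [62,87): 25 bp
  [87,98): 11 bp
  [98,112): 14 bp
  [112,123): 11 bp
  [123,133): 10 bp
  [133,135): 2 bp
  [135,151): 16 bp
  [151,158): 7 bp
  [158,160): 2 bp
  [160,166): 6 bp
  [166,177): 11 bp
  [177,189): 12 bp
  [189,196): 7 bp
  [196,205): 9 bp
  [205,217): 12 bp
  [217,219): 2 bp

[2,2,2,5,6,6,7,7,7,9,9,9,10,11,11,11,11,12,12,14,15,16,25]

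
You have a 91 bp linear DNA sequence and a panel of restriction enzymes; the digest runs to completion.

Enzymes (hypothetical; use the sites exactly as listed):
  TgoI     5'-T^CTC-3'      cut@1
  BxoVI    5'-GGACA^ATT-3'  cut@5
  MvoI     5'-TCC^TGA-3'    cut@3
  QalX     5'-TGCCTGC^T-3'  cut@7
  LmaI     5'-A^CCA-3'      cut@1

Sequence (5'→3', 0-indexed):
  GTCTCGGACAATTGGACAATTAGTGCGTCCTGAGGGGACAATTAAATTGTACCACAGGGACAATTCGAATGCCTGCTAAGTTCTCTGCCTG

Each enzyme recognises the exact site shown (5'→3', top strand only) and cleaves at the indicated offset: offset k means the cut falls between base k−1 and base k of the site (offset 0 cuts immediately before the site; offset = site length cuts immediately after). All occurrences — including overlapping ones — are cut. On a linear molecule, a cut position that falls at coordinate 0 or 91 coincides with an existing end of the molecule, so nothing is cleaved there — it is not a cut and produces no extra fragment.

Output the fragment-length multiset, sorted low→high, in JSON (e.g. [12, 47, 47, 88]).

Per-enzyme occurrences:
  TgoI TCTC/1: at [1, 81] ⇒ [2, 82]
  BxoVI GGACAATT/5: at [5, 13, 35, 57] ⇒ [10, 18, 40, 62]
  MvoI TCCTGA/3: at [27] ⇒ [30]
  QalX TGCCTGCT/7: at [69] ⇒ [76]
  LmaI ACCA/1: at [50] ⇒ [51]

Pooled cuts: [2, 10, 18, 30, 40, 51, 62, 76, 82]

Fragments:
  [0,2): 2 bp
  [2,10): 8 bp
  [10,18): 8 bp
  [18,30): 12 bp
  [30,40): 10 bp
  [40,51): 11 bp
  [51,62): 11 bp
  [62,76): 14 bp
  [76,82): 6 bp
  [82,91): 9 bp

[2,6,8,8,9,10,11,11,12,14]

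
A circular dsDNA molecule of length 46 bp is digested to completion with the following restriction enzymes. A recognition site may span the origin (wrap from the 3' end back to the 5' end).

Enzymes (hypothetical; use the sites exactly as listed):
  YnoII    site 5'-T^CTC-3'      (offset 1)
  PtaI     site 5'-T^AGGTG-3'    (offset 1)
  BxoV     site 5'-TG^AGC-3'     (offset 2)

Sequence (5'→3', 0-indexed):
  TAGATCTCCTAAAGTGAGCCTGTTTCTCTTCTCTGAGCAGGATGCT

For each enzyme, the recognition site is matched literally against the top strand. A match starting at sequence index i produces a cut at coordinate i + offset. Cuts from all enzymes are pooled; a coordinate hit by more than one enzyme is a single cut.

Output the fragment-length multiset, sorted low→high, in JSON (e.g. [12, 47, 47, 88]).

Site scan:
  YnoII (TCTC, off=1): starts [4, 24, 29] → cuts [5, 25, 30]
  PtaI (TAGGTG, off=1): no sites
  BxoV (TGAGC, off=2): starts [14, 33] → cuts [16, 35]

All cut coordinates (distinct, sorted): [5, 16, 25, 30, 35]

Fragment lengths:
  5→16: 11 bp
  16→25: 9 bp
  25→30: 5 bp
  30→35: 5 bp
  35→5 (wrap): 46-35+5 = 16 bp

[5,5,9,11,16]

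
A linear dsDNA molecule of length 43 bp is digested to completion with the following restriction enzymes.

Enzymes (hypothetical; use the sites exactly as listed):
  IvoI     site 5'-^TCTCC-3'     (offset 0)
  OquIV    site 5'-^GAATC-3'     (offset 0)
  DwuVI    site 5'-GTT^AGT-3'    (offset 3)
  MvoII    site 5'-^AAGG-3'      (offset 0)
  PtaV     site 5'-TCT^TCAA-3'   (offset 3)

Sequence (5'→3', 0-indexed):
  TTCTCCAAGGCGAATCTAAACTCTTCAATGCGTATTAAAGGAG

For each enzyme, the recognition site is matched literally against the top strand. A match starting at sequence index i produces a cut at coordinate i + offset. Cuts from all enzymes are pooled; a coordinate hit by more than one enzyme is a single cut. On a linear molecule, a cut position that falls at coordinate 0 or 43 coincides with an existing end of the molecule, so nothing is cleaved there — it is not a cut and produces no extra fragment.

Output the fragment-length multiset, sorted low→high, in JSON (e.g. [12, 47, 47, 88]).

Per-enzyme occurrences:
  IvoI (TCTCC, off=0): starts [1] → cuts [1]
  OquIV (GAATC, off=0): starts [11] → cuts [11]
  DwuVI (GTTAGT, off=3): no sites
  MvoII (AAGG, off=0): starts [6, 37] → cuts [6, 37]
  PtaV (TCTTCAA, off=3): starts [21] → cuts [24]

Pooled cuts: [1, 6, 11, 24, 37]

Fragments:
  [0,1): 1 bp
  [1,6): 5 bp
  [6,11): 5 bp
  [11,24): 13 bp
  [24,37): 13 bp
  [37,43): 6 bp

[1,5,5,6,13,13]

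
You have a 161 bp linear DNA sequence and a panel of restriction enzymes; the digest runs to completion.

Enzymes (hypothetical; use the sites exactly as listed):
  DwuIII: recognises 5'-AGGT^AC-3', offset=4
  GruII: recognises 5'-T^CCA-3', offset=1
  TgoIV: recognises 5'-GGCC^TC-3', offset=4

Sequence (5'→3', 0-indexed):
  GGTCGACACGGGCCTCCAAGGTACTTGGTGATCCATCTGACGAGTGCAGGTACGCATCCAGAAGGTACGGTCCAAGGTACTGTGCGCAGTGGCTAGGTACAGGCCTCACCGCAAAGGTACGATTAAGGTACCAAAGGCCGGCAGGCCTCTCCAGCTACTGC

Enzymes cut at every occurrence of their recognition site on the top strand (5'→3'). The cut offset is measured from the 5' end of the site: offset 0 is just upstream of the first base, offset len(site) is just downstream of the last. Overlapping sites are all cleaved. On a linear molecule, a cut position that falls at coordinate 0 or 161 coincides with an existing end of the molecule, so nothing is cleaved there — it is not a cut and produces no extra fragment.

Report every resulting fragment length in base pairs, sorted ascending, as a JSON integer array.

Per-enzyme occurrences:
  DwuIII (AGGTAC, off=4): starts [18, 47, 62, 74, 94, 114, 125] → cuts [22, 51, 66, 78, 98, 118, 129]
  GruII (TCCA, off=1): starts [14, 31, 56, 70, 149] → cuts [15, 32, 57, 71, 150]
  TgoIV (GGCCTC, off=4): starts [10, 101, 143] → cuts [14, 105, 147]

Pooled cuts: [14, 15, 22, 32, 51, 57, 66, 71, 78, 98, 105, 118, 129, 147, 150]

Fragment lengths:
  [0,14): 14 bp
  [14,15): 1 bp
  [15,22): 7 bp
  [22,32): 10 bp
  [32,51): 19 bp
  [51,57): 6 bp
  [57,66): 9 bp
  [66,71): 5 bp
  [71,78): 7 bp
  [78,98): 20 bp
  [98,105): 7 bp
  [105,118): 13 bp
  [118,129): 11 bp
  [129,147): 18 bp
  [147,150): 3 bp
  [150,161): 11 bp

[1,3,5,6,7,7,7,9,10,11,11,13,14,18,19,20]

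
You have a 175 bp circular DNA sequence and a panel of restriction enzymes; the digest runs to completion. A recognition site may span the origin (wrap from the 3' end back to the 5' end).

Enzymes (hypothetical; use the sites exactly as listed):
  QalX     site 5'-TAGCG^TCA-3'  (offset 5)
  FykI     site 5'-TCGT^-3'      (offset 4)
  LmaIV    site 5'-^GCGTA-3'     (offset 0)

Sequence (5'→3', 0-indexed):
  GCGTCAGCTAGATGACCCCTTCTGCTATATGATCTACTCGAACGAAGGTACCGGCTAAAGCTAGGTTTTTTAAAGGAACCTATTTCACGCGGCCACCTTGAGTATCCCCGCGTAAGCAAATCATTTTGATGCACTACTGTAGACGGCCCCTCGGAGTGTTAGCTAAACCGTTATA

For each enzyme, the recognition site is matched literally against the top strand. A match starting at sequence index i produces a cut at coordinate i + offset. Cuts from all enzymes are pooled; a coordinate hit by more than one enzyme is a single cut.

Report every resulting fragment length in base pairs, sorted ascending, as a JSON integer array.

Per-enzyme occurrences:
  QalX TAGCGTCA/5: at [173] ⇒ [3]
  FykI (TCGT, off=4): no sites
  LmaIV GCGTA/0: at [109] ⇒ [109]

All cut coordinates (distinct, sorted): [3, 109]

Fragment lengths:
  3→109: 106 bp
  109→3 (wrap): 175-109+3 = 69 bp

[69,106]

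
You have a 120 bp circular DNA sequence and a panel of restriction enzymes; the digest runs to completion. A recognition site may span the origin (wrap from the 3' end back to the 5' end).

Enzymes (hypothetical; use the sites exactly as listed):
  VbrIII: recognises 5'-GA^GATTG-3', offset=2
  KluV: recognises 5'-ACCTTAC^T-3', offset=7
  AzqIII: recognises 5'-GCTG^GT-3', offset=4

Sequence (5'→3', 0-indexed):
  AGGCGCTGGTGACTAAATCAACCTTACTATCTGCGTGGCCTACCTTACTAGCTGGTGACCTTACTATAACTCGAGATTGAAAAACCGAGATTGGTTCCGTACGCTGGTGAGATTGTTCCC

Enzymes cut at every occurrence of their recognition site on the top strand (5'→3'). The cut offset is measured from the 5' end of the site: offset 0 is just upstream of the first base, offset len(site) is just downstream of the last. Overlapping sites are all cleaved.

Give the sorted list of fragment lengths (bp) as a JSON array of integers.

Site scan:
  VbrIII (GAGATTG, off=2): starts [72, 86, 108] → cuts [74, 88, 110]
  KluV (ACCTTACT, off=7): starts [20, 41, 57] → cuts [27, 48, 64]
  AzqIII (GCTGGT, off=4): starts [4, 50, 102] → cuts [8, 54, 106]

All cut coordinates (distinct, sorted): [8, 27, 48, 54, 64, 74, 88, 106, 110]

Fragment lengths:
  8→27: 19 bp
  27→48: 21 bp
  48→54: 6 bp
  54→64: 10 bp
  64→74: 10 bp
  74→88: 14 bp
  88→106: 18 bp
  106→110: 4 bp
  110→8 (wrap): 120-110+8 = 18 bp

[4,6,10,10,14,18,18,19,21]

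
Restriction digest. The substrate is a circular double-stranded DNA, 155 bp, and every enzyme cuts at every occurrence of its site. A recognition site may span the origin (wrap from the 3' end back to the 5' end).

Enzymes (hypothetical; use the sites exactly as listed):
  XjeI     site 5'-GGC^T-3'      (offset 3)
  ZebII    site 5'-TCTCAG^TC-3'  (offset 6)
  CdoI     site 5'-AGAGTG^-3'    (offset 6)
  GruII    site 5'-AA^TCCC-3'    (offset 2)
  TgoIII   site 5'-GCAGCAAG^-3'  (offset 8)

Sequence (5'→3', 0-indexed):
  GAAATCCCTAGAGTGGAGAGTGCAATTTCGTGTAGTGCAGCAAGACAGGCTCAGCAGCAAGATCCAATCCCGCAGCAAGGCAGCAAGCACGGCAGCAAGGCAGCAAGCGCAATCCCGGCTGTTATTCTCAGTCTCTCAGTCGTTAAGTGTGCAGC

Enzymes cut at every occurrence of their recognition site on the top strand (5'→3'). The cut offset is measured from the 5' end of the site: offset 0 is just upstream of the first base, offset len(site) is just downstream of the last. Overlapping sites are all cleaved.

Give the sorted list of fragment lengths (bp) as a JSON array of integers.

Per-enzyme occurrences:
  XjeI GGCT/3: at [47, 116] ⇒ [50, 119]
  ZebII TCTCAGTC/6: at [125, 133] ⇒ [131, 139]
  CdoI AGAGTG/6: at [9, 16] ⇒ [15, 22]
  GruII AATCCC/2: at [2, 65, 110] ⇒ [4, 67, 112]
  TgoIII GCAGCAAG/8: at [36, 53, 71, 79, 91, 99] ⇒ [44, 61, 79, 87, 99, 107]

All cut coordinates (distinct, sorted): [4, 15, 22, 44, 50, 61, 67, 79, 87, 99, 107, 112, 119, 131, 139]

Fragment lengths:
  4→15: 11 bp
  15→22: 7 bp
  22→44: 22 bp
  44→50: 6 bp
  50→61: 11 bp
  61→67: 6 bp
  67→79: 12 bp
  79→87: 8 bp
  87→99: 12 bp
  99→107: 8 bp
  107→112: 5 bp
  112→119: 7 bp
  119→131: 12 bp
  131→139: 8 bp
  139→4 (wrap): 155-139+4 = 20 bp

[5,6,6,7,7,8,8,8,11,11,12,12,12,20,22]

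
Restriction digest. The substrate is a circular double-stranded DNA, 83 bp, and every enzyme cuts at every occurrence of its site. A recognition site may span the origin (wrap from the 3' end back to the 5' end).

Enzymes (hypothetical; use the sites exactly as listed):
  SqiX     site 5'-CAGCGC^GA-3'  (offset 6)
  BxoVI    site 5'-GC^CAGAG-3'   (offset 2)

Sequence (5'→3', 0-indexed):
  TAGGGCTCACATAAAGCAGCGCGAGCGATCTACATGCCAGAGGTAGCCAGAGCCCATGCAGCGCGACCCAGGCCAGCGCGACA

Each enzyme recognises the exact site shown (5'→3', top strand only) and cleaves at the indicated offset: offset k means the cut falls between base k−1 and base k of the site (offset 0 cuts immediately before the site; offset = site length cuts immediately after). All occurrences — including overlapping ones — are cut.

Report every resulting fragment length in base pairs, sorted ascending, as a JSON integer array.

Scan for sites:
  SqiX CAGCGCGA/6: at [16, 58, 73] ⇒ [22, 64, 79]
  BxoVI GCCAGAG/2: at [35, 45] ⇒ [37, 47]

Pooled cuts: [22, 37, 47, 64, 79]

Fragments:
  22→37: 15 bp
  37→47: 10 bp
  47→64: 17 bp
  64→79: 15 bp
  79→22 (wrap): 83-79+22 = 26 bp

[10,15,15,17,26]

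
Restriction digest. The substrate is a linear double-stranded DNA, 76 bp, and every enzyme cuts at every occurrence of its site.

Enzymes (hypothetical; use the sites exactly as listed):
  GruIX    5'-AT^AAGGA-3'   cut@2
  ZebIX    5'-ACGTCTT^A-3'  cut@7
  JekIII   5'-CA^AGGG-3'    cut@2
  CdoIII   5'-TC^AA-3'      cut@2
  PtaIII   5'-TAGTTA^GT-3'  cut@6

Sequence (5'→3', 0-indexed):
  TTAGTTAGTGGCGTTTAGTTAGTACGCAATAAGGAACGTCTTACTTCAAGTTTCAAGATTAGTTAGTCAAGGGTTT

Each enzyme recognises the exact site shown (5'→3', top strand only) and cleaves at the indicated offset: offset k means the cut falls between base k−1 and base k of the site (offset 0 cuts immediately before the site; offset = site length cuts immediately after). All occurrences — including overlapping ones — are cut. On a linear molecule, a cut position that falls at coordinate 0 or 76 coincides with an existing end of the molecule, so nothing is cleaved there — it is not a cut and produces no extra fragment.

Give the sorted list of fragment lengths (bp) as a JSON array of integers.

[1,3,5,7,7,7,9,11,12,14]

Per-enzyme occurrences:
  GruIX (ATAAGGA, off=2): starts [28] → cuts [30]
  ZebIX (ACGTCTTA, off=7): starts [35] → cuts [42]
  JekIII (CAAGGG, off=2): starts [67] → cuts [69]
  CdoIII (TCAA, off=2): starts [45, 52, 66] → cuts [47, 54, 68]
  PtaIII (TAGTTAGT, off=6): starts [1, 15, 59] → cuts [7, 21, 65]

All cut coordinates (distinct, sorted): [7, 21, 30, 42, 47, 54, 65, 68, 69]

Fragments:
  [0,7): 7 bp
  [7,21): 14 bp
  [21,30): 9 bp
  [30,42): 12 bp
  [42,47): 5 bp
  [47,54): 7 bp
  [54,65): 11 bp
  [65,68): 3 bp
  [68,69): 1 bp
  [69,76): 7 bp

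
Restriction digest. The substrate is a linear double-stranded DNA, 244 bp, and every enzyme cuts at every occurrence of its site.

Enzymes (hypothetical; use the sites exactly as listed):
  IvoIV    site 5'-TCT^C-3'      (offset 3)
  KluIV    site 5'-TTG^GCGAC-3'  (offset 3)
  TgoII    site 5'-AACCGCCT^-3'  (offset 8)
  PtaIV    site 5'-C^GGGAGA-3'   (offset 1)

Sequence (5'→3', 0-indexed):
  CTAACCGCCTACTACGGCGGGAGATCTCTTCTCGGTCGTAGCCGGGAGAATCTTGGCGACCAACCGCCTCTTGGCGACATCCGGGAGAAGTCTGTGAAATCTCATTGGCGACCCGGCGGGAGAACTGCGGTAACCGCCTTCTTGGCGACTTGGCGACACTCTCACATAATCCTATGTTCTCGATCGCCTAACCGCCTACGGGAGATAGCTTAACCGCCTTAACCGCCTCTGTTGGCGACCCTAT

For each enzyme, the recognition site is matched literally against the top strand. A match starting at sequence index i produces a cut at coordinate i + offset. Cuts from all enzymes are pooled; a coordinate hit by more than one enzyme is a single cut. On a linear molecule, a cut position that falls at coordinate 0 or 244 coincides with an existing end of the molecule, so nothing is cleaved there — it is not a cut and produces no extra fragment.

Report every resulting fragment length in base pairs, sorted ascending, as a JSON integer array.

Scan for sites:
  IvoIV TCTC/3: at [24, 29, 99, 159, 177] ⇒ [27, 32, 102, 162, 180]
  KluIV TTGGCGAC/3: at [52, 70, 104, 141, 149, 231] ⇒ [55, 73, 107, 144, 152, 234]
  TgoII AACCGCCT/8: at [2, 61, 131, 189, 211, 220] ⇒ [10, 69, 139, 197, 219, 228]
  PtaIV CGGGAGA/1: at [17, 42, 81, 116, 198] ⇒ [18, 43, 82, 117, 199]

Pooled cuts: [10, 18, 27, 32, 43, 55, 69, 73, 82, 102, 107, 117, 139, 144, 152, 162, 180, 197, 199, 219, 228, 234]

Fragments:
  [0,10): 10 bp
  [10,18): 8 bp
  [18,27): 9 bp
  [27,32): 5 bp
  [32,43): 11 bp
  [43,55): 12 bp
  [55,69): 14 bp
  [69,73): 4 bp
  [73,82): 9 bp
  [82,102): 20 bp
  [102,107): 5 bp
  [107,117): 10 bp
  [117,139): 22 bp
  [139,144): 5 bp
  [144,152): 8 bp
  [152,162): 10 bp
  [162,180): 18 bp
  [180,197): 17 bp
  [197,199): 2 bp
  [199,219): 20 bp
  [219,228): 9 bp
  [228,234): 6 bp
  [234,244): 10 bp

[2,4,5,5,5,6,8,8,9,9,9,10,10,10,10,11,12,14,17,18,20,20,22]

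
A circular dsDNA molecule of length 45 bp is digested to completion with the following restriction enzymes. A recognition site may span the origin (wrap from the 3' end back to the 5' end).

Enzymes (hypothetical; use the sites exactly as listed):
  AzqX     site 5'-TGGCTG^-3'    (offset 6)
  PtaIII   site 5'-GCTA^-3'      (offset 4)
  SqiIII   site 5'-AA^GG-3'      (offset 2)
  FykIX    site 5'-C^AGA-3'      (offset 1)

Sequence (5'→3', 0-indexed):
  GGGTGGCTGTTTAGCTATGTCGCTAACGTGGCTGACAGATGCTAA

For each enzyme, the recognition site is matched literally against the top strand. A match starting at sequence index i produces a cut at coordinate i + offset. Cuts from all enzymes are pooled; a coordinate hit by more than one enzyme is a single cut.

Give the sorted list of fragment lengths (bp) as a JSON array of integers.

Scan for sites:
  AzqX TGGCTG/6: at [3, 28] ⇒ [9, 34]
  PtaIII GCTA/4: at [13, 21, 40] ⇒ [17, 25, 44]
  SqiIII AAGG/2: at [43] ⇒ [0]
  FykIX CAGA/1: at [35] ⇒ [36]

Pooled cuts: [0, 9, 17, 25, 34, 36, 44]

Fragments:
  0→9: 9 bp
  9→17: 8 bp
  17→25: 8 bp
  25→34: 9 bp
  34→36: 2 bp
  36→44: 8 bp
  44→0 (wrap): 45-44+0 = 1 bp

[1,2,8,8,8,9,9]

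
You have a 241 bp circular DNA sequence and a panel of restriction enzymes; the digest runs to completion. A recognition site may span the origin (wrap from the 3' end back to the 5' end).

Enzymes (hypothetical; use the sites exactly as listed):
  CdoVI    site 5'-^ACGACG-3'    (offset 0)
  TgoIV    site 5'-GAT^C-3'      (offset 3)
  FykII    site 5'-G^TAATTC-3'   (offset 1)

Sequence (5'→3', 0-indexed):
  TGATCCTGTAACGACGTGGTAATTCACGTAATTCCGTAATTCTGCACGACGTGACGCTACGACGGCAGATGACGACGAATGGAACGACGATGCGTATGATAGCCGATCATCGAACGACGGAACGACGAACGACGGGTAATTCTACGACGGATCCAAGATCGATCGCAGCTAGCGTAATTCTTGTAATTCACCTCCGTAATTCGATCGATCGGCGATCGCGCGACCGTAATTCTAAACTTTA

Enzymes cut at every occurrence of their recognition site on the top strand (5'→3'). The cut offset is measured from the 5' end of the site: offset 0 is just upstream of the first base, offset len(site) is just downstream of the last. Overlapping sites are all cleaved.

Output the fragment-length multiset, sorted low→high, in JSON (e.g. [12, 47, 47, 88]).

[4,4,6,6,7,7,7,7,8,8,8,9,9,9,9,9,9,10,11,12,13,13,13,19,24]

Per-enzyme occurrences:
  CdoVI ACGACG/0: at [10, 45, 58, 71, 83, 113, 121, 128, 143] ⇒ [10, 45, 58, 71, 83, 113, 121, 128, 143]
  TgoIV GATC/3: at [1, 104, 149, 156, 160, 202, 206, 213] ⇒ [4, 107, 152, 159, 163, 205, 209, 216]
  FykII GTAATTC/1: at [18, 27, 35, 135, 173, 182, 195, 225] ⇒ [19, 28, 36, 136, 174, 183, 196, 226]

All cut coordinates (distinct, sorted): [4, 10, 19, 28, 36, 45, 58, 71, 83, 107, 113, 121, 128, 136, 143, 152, 159, 163, 174, 183, 196, 205, 209, 216, 226]

Fragment lengths:
  4→10: 6 bp
  10→19: 9 bp
  19→28: 9 bp
  28→36: 8 bp
  36→45: 9 bp
  45→58: 13 bp
  58→71: 13 bp
  71→83: 12 bp
  83→107: 24 bp
  107→113: 6 bp
  113→121: 8 bp
  121→128: 7 bp
  128→136: 8 bp
  136→143: 7 bp
  143→152: 9 bp
  152→159: 7 bp
  159→163: 4 bp
  163→174: 11 bp
  174→183: 9 bp
  183→196: 13 bp
  196→205: 9 bp
  205→209: 4 bp
  209→216: 7 bp
  216→226: 10 bp
  226→4 (wrap): 241-226+4 = 19 bp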